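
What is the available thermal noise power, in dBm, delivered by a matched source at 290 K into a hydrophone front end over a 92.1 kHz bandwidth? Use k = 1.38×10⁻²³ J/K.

P_n = kTB = 1.38×10⁻²³ × 290 × 9.21×10⁴ = 3.69×10⁻¹⁶ W
In dBm: 10 log₁₀(3.69×10⁻¹⁶ / 10⁻³) = −124.3 dBm

−124.3 dBm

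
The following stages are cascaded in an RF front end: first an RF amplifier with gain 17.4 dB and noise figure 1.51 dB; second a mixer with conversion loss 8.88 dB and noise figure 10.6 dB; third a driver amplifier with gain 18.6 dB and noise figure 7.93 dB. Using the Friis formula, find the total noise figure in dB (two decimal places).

3.69 dB

Convert to linear (a loss of L dB is a gain of −L dB): F_i = 10^(NF_i/10), G_i = 10^(G_i,dB/10)
  Stage 1: F_1 = 10^(1.51/10) = 1.416, G_1 = 10^(17.4/10) = 54.95
  Stage 2: F_2 = 10^(10.6/10) = 11.48, G_2 = 10^(−8.88/10) = 0.1294
  Stage 3: F_3 = 10^(7.93/10) = 6.209, G_3 = 10^(18.6/10) = 72.44
Friis cascade:
  F = 1.416 + (11.48 − 1)/54.95 + (6.209 − 1)/7.112 = 2.339
NF = 10 log₁₀(2.339) = 3.69 dB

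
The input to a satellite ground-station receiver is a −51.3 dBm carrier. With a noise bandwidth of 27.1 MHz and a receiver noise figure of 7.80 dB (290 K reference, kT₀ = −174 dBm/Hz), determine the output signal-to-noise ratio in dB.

Noise floor: N = −174 + 10 log₁₀(B) + NF
10 log₁₀(2.71×10⁷) = 74.33 dB
N = −174 + 74.33 + 7.80 = −91.87 dBm
SNR = P_sig − N = −51.3 − (−91.87) = 40.57 dB → 40.6 dB

40.6 dB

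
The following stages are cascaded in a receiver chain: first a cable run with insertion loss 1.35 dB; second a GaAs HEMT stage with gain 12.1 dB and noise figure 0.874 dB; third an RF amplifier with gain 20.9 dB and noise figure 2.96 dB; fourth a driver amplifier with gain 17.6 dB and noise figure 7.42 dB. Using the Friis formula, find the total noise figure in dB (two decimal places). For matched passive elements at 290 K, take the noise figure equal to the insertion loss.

2.44 dB

Convert to linear (a loss of L dB is a gain of −L dB): F_i = 10^(NF_i/10), G_i = 10^(G_i,dB/10)
  Stage 1: F_1 = 10^(1.35/10) = 1.365, G_1 = 10^(−1.35/10) = 0.7328
  Stage 2: F_2 = 10^(0.874/10) = 1.223, G_2 = 10^(12.1/10) = 16.22
  Stage 3: F_3 = 10^(2.96/10) = 1.977, G_3 = 10^(20.9/10) = 123.0
  Stage 4: F_4 = 10^(7.42/10) = 5.521, G_4 = 10^(17.6/10) = 57.54
Friis cascade:
  F = 1.365 + (1.223 − 1)/0.7328 + (1.977 − 1)/11.89 + (5.521 − 1)/1462 = 1.754
NF = 10 log₁₀(1.754) = 2.44 dB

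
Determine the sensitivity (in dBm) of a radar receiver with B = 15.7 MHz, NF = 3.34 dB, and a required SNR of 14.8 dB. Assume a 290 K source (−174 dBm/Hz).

Sensitivity = −174 + 10 log₁₀(B) + NF + SNR_min
= −174 + 71.96 + 3.34 + 14.8
= −83.90 dBm → −83.9 dBm

−83.9 dBm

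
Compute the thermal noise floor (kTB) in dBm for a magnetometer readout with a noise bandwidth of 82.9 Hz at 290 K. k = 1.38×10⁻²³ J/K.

P_n = kTB = 1.38×10⁻²³ × 290 × 8.29×10¹ = 3.32×10⁻¹⁹ W
In dBm: 10 log₁₀(3.32×10⁻¹⁹ / 10⁻³) = −154.8 dBm

−154.8 dBm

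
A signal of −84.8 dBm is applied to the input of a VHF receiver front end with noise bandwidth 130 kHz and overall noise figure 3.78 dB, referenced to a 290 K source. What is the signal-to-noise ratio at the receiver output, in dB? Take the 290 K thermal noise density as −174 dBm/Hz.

34.3 dB

Noise floor: N = −174 + 10 log₁₀(B) + NF
10 log₁₀(1.30×10⁵) = 51.14 dB
N = −174 + 51.14 + 3.78 = −119.08 dBm
SNR = P_sig − N = −84.8 − (−119.08) = 34.28 dB → 34.3 dB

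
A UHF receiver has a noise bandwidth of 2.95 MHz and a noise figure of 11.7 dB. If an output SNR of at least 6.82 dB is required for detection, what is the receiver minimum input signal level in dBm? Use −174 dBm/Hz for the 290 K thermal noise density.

Sensitivity = −174 + 10 log₁₀(B) + NF + SNR_min
= −174 + 64.7 + 11.7 + 6.82
= −90.78 dBm → −90.8 dBm

−90.8 dBm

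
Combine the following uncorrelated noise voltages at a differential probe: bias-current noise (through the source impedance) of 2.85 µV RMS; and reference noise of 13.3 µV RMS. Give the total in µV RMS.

13.6 µV

Uncorrelated sources add in power (mean-square): V_tot = √(ΣV_i²)
V_tot = √[(2.85×10⁻⁶)² + (1.33×10⁻⁵)²] = 1.36×10⁻⁵ V = 13.6 µV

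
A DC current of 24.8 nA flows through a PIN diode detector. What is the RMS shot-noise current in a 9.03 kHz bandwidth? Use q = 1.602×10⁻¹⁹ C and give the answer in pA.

I_n = √(2qI·B)
2qI·B = 2 × 1.602×10⁻¹⁹ × 2.48×10⁻⁸ × 9.03×10³ = 7.18×10⁻²³ A²
I_n = √(7.18×10⁻²³) = 8.47×10⁻¹² A = 8.47 pA

8.47 pA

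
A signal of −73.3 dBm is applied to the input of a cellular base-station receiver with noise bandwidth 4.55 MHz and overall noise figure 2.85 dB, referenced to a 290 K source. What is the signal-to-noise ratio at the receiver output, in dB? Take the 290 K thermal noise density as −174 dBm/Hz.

31.3 dB

Noise floor: N = −174 + 10 log₁₀(B) + NF
10 log₁₀(4.55×10⁶) = 66.58 dB
N = −174 + 66.58 + 2.85 = −104.57 dBm
SNR = P_sig − N = −73.3 − (−104.57) = 31.27 dB → 31.3 dB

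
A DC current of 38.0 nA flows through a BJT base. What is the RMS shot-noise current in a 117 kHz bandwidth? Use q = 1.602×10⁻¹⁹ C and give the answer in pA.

I_n = √(2qI·B)
2qI·B = 2 × 1.602×10⁻¹⁹ × 3.80×10⁻⁸ × 1.17×10⁵ = 1.42×10⁻²¹ A²
I_n = √(1.42×10⁻²¹) = 3.77×10⁻¹¹ A = 37.7 pA

37.7 pA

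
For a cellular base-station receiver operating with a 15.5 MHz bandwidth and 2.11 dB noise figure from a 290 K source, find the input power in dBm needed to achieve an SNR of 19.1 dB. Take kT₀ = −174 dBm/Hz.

Sensitivity = −174 + 10 log₁₀(B) + NF + SNR_min
= −174 + 71.9 + 2.11 + 19.1
= −80.89 dBm → −80.9 dBm

−80.9 dBm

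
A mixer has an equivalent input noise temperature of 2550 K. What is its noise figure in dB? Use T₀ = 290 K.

9.91 dB

F = 1 + T_e/T₀ = 1 + 2550/290 = 9.7931
NF = 10 log₁₀(9.7931) = 9.91 dB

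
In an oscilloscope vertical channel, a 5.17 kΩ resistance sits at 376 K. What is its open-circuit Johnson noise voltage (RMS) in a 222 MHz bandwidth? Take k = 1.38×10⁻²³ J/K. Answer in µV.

V_n = √(4kTRB)
4kTRB = 4 × 1.38×10⁻²³ × 376 × 5.17×10³ × 2.22×10⁸ = 2.38×10⁻⁸ V²
V_n = √(2.38×10⁻⁸) = 1.54×10⁻⁴ V = 154 µV

154 µV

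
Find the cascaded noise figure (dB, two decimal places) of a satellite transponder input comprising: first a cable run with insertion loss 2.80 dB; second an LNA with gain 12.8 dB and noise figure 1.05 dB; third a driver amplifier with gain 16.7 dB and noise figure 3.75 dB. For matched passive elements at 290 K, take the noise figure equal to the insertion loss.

Convert to linear (a loss of L dB is a gain of −L dB): F_i = 10^(NF_i/10), G_i = 10^(G_i,dB/10)
  Stage 1: F_1 = 10^(2.80/10) = 1.905, G_1 = 10^(−2.80/10) = 0.5248
  Stage 2: F_2 = 10^(1.05/10) = 1.274, G_2 = 10^(12.8/10) = 19.05
  Stage 3: F_3 = 10^(3.75/10) = 2.371, G_3 = 10^(16.7/10) = 46.77
Friis cascade:
  F = 1.905 + (1.274 − 1)/0.5248 + (2.371 − 1)/10.00 = 2.564
NF = 10 log₁₀(2.564) = 4.09 dB

4.09 dB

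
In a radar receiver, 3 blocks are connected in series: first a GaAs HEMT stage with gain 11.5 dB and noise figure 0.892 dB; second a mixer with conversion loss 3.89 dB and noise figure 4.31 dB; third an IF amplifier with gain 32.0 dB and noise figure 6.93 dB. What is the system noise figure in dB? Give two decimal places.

3.07 dB

Convert to linear (a loss of L dB is a gain of −L dB): F_i = 10^(NF_i/10), G_i = 10^(G_i,dB/10)
  Stage 1: F_1 = 10^(0.892/10) = 1.228, G_1 = 10^(11.5/10) = 14.13
  Stage 2: F_2 = 10^(4.31/10) = 2.698, G_2 = 10^(−3.89/10) = 0.4083
  Stage 3: F_3 = 10^(6.93/10) = 4.932, G_3 = 10^(32.0/10) = 1585
Friis cascade:
  F = 1.228 + (2.698 − 1)/14.13 + (4.932 − 1)/5.768 = 2.030
NF = 10 log₁₀(2.030) = 3.07 dB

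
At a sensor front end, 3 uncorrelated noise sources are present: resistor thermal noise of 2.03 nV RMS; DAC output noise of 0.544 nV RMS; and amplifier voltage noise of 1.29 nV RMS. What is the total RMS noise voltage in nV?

Uncorrelated sources add in power (mean-square): V_tot = √(ΣV_i²)
V_tot = √[(2.03×10⁻⁹)² + (5.44×10⁻¹⁰)² + (1.29×10⁻⁹)²] = 2.47×10⁻⁹ V = 2.47 nV

2.47 nV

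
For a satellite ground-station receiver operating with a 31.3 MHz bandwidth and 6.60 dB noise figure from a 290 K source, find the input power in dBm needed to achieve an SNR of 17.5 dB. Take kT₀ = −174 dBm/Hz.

Sensitivity = −174 + 10 log₁₀(B) + NF + SNR_min
= −174 + 74.96 + 6.60 + 17.5
= −74.94 dBm → −74.9 dBm

−74.9 dBm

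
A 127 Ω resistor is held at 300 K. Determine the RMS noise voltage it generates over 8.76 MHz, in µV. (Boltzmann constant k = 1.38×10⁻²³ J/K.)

V_n = √(4kTRB)
4kTRB = 4 × 1.38×10⁻²³ × 300 × 1.27×10² × 8.76×10⁶ = 1.84×10⁻¹¹ V²
V_n = √(1.84×10⁻¹¹) = 4.29×10⁻⁶ V = 4.29 µV

4.29 µV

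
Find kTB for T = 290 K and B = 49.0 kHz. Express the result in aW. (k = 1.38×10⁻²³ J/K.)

196 aW

P_n = kTB = 1.38×10⁻²³ × 290 × 4.90×10⁴ = 1.96×10⁻¹⁶ W = 196 aW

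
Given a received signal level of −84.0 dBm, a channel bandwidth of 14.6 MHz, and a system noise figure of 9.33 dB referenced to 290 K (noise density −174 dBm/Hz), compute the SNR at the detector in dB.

9.0 dB

Noise floor: N = −174 + 10 log₁₀(B) + NF
10 log₁₀(1.46×10⁷) = 71.64 dB
N = −174 + 71.64 + 9.33 = −93.03 dBm
SNR = P_sig − N = −84.0 − (−93.03) = 9.03 dB → 9.0 dB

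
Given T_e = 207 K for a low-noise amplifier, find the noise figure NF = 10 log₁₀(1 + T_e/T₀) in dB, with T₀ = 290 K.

2.34 dB

F = 1 + T_e/T₀ = 1 + 207/290 = 1.71379
NF = 10 log₁₀(1.71379) = 2.34 dB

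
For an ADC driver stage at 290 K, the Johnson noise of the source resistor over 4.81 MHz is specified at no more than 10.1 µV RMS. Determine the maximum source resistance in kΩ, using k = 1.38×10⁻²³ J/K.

1.32 kΩ

Johnson–Nyquist: V_n = √(4kTRB) ⇒ R = V_n² / (4kTB)
4kTB = 4 × 1.38×10⁻²³ × 290 × 4.81×10⁶ = 7.70×10⁻¹⁴
R = (1.01×10⁻⁵)² / 7.70×10⁻¹⁴ = 1.32×10³ Ω = 1.32 kΩ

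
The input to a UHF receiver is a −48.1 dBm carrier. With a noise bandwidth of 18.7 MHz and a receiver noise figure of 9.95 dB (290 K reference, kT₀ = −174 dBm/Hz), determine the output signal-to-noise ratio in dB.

Noise floor: N = −174 + 10 log₁₀(B) + NF
10 log₁₀(1.87×10⁷) = 72.72 dB
N = −174 + 72.72 + 9.95 = −91.33 dBm
SNR = P_sig − N = −48.1 − (−91.33) = 43.23 dB → 43.2 dB

43.2 dB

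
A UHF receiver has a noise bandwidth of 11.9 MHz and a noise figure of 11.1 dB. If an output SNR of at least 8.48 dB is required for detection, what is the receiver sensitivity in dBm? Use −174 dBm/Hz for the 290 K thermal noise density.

Sensitivity = −174 + 10 log₁₀(B) + NF + SNR_min
= −174 + 70.76 + 11.1 + 8.48
= −83.66 dBm → −83.7 dBm

−83.7 dBm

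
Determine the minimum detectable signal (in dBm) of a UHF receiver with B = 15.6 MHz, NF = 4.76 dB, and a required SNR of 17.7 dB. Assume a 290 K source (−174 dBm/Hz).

−79.6 dBm

Sensitivity = −174 + 10 log₁₀(B) + NF + SNR_min
= −174 + 71.93 + 4.76 + 17.7
= −79.61 dBm → −79.6 dBm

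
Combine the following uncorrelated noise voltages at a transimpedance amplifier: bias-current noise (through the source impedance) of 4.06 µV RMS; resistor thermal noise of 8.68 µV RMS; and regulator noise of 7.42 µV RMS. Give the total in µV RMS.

Uncorrelated sources add in power (mean-square): V_tot = √(ΣV_i²)
V_tot = √[(4.06×10⁻⁶)² + (8.68×10⁻⁶)² + (7.42×10⁻⁶)²] = 1.21×10⁻⁵ V = 12.1 µV

12.1 µV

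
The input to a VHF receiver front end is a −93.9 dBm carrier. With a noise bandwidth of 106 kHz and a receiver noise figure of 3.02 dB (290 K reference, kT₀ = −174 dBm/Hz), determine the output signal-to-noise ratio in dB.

26.8 dB

Noise floor: N = −174 + 10 log₁₀(B) + NF
10 log₁₀(1.06×10⁵) = 50.25 dB
N = −174 + 50.25 + 3.02 = −120.73 dBm
SNR = P_sig − N = −93.9 − (−120.73) = 26.83 dB → 26.8 dB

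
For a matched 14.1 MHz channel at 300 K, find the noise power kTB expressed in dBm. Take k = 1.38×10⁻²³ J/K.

P_n = kTB = 1.38×10⁻²³ × 300 × 1.41×10⁷ = 5.84×10⁻¹⁴ W
In dBm: 10 log₁₀(5.84×10⁻¹⁴ / 10⁻³) = −102.3 dBm

−102.3 dBm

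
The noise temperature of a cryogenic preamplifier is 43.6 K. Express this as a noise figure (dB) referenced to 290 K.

F = 1 + T_e/T₀ = 1 + 43.6/290 = 1.15034
NF = 10 log₁₀(1.15034) = 0.608 dB

0.608 dB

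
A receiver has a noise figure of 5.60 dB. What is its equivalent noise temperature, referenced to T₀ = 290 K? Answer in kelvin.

763 K

F = 10^(5.60/10) = 3.63078
T_e = (F − 1)·T₀ = (3.63078 − 1) × 290 = 763 K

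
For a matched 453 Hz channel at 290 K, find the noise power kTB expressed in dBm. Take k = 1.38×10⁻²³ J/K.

P_n = kTB = 1.38×10⁻²³ × 290 × 4.53×10² = 1.81×10⁻¹⁸ W
In dBm: 10 log₁₀(1.81×10⁻¹⁸ / 10⁻³) = −147.4 dBm

−147.4 dBm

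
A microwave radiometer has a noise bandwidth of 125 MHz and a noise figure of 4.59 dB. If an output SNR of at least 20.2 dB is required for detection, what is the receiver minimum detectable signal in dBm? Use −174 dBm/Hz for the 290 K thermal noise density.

−68.2 dBm

Sensitivity = −174 + 10 log₁₀(B) + NF + SNR_min
= −174 + 80.97 + 4.59 + 20.2
= −68.24 dBm → −68.2 dBm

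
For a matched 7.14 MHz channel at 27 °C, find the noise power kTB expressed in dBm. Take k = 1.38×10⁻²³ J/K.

−105.3 dBm

T = 27 °C + 273.15 = 300.15 K
P_n = kTB = 1.38×10⁻²³ × 300.15 × 7.14×10⁶ = 2.96×10⁻¹⁴ W
In dBm: 10 log₁₀(2.96×10⁻¹⁴ / 10⁻³) = −105.3 dBm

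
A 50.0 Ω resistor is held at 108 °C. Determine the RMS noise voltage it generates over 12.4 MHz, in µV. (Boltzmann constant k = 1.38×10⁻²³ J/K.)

3.61 µV

T = 108 °C + 273.15 = 381.15 K
V_n = √(4kTRB)
4kTRB = 4 × 1.38×10⁻²³ × 381.15 × 5.00×10¹ × 1.24×10⁷ = 1.30×10⁻¹¹ V²
V_n = √(1.30×10⁻¹¹) = 3.61×10⁻⁶ V = 3.61 µV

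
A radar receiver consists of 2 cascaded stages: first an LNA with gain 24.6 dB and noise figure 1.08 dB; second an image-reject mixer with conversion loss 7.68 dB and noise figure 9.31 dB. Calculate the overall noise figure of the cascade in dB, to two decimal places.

1.17 dB

Convert to linear (a loss of L dB is a gain of −L dB): F_i = 10^(NF_i/10), G_i = 10^(G_i,dB/10)
  Stage 1: F_1 = 10^(1.08/10) = 1.282, G_1 = 10^(24.6/10) = 288.4
  Stage 2: F_2 = 10^(9.31/10) = 8.531, G_2 = 10^(−7.68/10) = 0.1706
Friis cascade:
  F = 1.282 + (8.531 − 1)/288.4 = 1.308
NF = 10 log₁₀(1.308) = 1.17 dB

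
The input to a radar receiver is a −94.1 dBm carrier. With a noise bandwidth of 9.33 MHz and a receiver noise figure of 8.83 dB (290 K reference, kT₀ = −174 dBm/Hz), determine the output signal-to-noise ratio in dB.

Noise floor: N = −174 + 10 log₁₀(B) + NF
10 log₁₀(9.33×10⁶) = 69.7 dB
N = −174 + 69.7 + 8.83 = −95.47 dBm
SNR = P_sig − N = −94.1 − (−95.47) = 1.37 dB → 1.4 dB

1.4 dB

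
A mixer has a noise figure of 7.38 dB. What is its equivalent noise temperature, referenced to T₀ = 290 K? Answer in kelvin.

F = 10^(7.38/10) = 5.47016
T_e = (F − 1)·T₀ = (5.47016 − 1) × 290 = 1296 K

1296 K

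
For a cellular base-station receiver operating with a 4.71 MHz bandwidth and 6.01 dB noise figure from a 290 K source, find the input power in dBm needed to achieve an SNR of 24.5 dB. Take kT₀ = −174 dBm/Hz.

−76.8 dBm

Sensitivity = −174 + 10 log₁₀(B) + NF + SNR_min
= −174 + 66.73 + 6.01 + 24.5
= −76.76 dBm → −76.8 dBm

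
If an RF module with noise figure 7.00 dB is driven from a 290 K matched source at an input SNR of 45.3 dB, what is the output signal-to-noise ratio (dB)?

By definition F = SNR_in/SNR_out, so in dB: SNR_out = SNR_in − NF
SNR_out = 45.3 − 7.00 = 38.30 dB

38.30 dB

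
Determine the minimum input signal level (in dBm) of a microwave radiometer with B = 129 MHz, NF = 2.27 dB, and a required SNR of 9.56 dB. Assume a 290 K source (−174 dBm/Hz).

Sensitivity = −174 + 10 log₁₀(B) + NF + SNR_min
= −174 + 81.11 + 2.27 + 9.56
= −81.06 dBm → −81.1 dBm

−81.1 dBm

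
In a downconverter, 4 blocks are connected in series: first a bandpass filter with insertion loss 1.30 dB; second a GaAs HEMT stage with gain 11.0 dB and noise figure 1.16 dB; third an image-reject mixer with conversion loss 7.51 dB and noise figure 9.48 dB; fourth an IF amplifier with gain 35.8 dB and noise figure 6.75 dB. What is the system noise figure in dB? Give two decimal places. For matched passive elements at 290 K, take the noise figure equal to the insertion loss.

6.87 dB

Convert to linear (a loss of L dB is a gain of −L dB): F_i = 10^(NF_i/10), G_i = 10^(G_i,dB/10)
  Stage 1: F_1 = 10^(1.30/10) = 1.349, G_1 = 10^(−1.30/10) = 0.7413
  Stage 2: F_2 = 10^(1.16/10) = 1.306, G_2 = 10^(11.0/10) = 12.59
  Stage 3: F_3 = 10^(9.48/10) = 8.872, G_3 = 10^(−7.51/10) = 0.1774
  Stage 4: F_4 = 10^(6.75/10) = 4.732, G_4 = 10^(35.8/10) = 3802
Friis cascade:
  F = 1.349 + (1.306 − 1)/0.7413 + (8.872 − 1)/9.333 + (4.732 − 1)/1.656 = 4.859
NF = 10 log₁₀(4.859) = 6.87 dB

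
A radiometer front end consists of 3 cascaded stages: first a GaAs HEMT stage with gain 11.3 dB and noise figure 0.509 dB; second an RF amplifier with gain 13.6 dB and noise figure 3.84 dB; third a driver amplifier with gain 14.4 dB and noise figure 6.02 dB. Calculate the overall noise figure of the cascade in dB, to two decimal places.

Convert to linear (a loss of L dB is a gain of −L dB): F_i = 10^(NF_i/10), G_i = 10^(G_i,dB/10)
  Stage 1: F_1 = 10^(0.509/10) = 1.124, G_1 = 10^(11.3/10) = 13.49
  Stage 2: F_2 = 10^(3.84/10) = 2.421, G_2 = 10^(13.6/10) = 22.91
  Stage 3: F_3 = 10^(6.02/10) = 3.999, G_3 = 10^(14.4/10) = 27.54
Friis cascade:
  F = 1.124 + (2.421 − 1)/13.49 + (3.999 − 1)/309.0 = 1.239
NF = 10 log₁₀(1.239) = 0.93 dB

0.93 dB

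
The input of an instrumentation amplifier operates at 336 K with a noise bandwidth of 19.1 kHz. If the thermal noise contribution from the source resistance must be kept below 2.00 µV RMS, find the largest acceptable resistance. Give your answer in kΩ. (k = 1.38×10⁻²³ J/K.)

Johnson–Nyquist: V_n = √(4kTRB) ⇒ R = V_n² / (4kTB)
4kTB = 4 × 1.38×10⁻²³ × 336 × 1.91×10⁴ = 3.54×10⁻¹⁶
R = (2.00×10⁻⁶)² / 3.54×10⁻¹⁶ = 1.13×10⁴ Ω = 11.3 kΩ

11.3 kΩ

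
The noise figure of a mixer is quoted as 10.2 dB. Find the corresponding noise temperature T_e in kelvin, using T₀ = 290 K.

2747 K

F = 10^(10.2/10) = 10.4713
T_e = (F − 1)·T₀ = (10.4713 − 1) × 290 = 2747 K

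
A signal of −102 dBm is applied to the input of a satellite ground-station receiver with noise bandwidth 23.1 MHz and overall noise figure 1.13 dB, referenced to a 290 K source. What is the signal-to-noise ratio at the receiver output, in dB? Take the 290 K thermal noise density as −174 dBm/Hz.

−2.8 dB

Noise floor: N = −174 + 10 log₁₀(B) + NF
10 log₁₀(2.31×10⁷) = 73.64 dB
N = −174 + 73.64 + 1.13 = −99.23 dBm
SNR = P_sig − N = −102 − (−99.23) = −2.77 dB → −2.8 dB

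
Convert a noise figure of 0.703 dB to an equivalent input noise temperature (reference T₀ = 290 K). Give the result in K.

F = 10^(0.703/10) = 1.17571
T_e = (F − 1)·T₀ = (1.17571 − 1) × 290 = 51.0 K

51.0 K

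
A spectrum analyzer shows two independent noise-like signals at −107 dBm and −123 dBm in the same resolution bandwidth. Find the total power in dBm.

Convert to linear, add, convert back:
P₁ = 2.00×10⁻¹⁴ W, P₂ = 5.01×10⁻¹⁶ W
P_tot = 2.05×10⁻¹⁴ W → 10 log₁₀(P_tot / 10⁻³) = −106.9 dBm

−106.9 dBm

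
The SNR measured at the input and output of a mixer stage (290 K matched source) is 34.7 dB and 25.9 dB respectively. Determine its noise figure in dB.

8.8 dB

NF (dB) = SNR_in(dB) − SNR_out(dB) when the source is at T₀
NF = 34.7 − 25.9 = 8.8 dB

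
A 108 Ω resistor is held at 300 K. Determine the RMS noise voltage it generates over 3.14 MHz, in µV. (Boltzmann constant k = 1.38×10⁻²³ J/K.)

2.37 µV

V_n = √(4kTRB)
4kTRB = 4 × 1.38×10⁻²³ × 300 × 1.08×10² × 3.14×10⁶ = 5.62×10⁻¹² V²
V_n = √(5.62×10⁻¹²) = 2.37×10⁻⁶ V = 2.37 µV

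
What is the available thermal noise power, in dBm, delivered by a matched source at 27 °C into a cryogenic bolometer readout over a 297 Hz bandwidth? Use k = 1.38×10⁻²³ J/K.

T = 27 °C + 273.15 = 300.15 K
P_n = kTB = 1.38×10⁻²³ × 300.15 × 2.97×10² = 1.23×10⁻¹⁸ W
In dBm: 10 log₁₀(1.23×10⁻¹⁸ / 10⁻³) = −149.1 dBm

−149.1 dBm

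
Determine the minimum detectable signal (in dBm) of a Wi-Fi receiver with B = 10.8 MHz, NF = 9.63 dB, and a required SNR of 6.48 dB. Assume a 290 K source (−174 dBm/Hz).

−87.6 dBm

Sensitivity = −174 + 10 log₁₀(B) + NF + SNR_min
= −174 + 70.33 + 9.63 + 6.48
= −87.56 dBm → −87.6 dBm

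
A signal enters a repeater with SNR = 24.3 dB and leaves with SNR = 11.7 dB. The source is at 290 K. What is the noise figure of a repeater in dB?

12.6 dB

NF (dB) = SNR_in(dB) − SNR_out(dB) when the source is at T₀
NF = 24.3 − 11.7 = 12.6 dB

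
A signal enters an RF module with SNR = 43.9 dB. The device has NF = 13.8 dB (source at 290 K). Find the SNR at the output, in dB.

30.1 dB

By definition F = SNR_in/SNR_out, so in dB: SNR_out = SNR_in − NF
SNR_out = 43.9 − 13.8 = 30.1 dB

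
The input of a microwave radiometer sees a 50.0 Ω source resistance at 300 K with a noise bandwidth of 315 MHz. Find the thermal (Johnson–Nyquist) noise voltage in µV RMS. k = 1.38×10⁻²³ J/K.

16.1 µV

V_n = √(4kTRB)
4kTRB = 4 × 1.38×10⁻²³ × 300 × 5.00×10¹ × 3.15×10⁸ = 2.61×10⁻¹⁰ V²
V_n = √(2.61×10⁻¹⁰) = 1.61×10⁻⁵ V = 16.1 µV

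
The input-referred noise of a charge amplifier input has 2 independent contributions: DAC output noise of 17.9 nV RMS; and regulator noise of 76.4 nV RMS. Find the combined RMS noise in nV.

78.5 nV

Uncorrelated sources add in power (mean-square): V_tot = √(ΣV_i²)
V_tot = √[(1.79×10⁻⁸)² + (7.64×10⁻⁸)²] = 7.85×10⁻⁸ V = 78.5 nV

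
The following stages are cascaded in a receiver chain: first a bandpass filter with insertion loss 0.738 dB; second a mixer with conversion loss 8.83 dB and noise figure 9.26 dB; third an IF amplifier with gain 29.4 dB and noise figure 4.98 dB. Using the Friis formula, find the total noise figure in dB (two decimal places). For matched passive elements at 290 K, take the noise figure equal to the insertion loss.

Convert to linear (a loss of L dB is a gain of −L dB): F_i = 10^(NF_i/10), G_i = 10^(G_i,dB/10)
  Stage 1: F_1 = 10^(0.738/10) = 1.185, G_1 = 10^(−0.738/10) = 0.8437
  Stage 2: F_2 = 10^(9.26/10) = 8.433, G_2 = 10^(−8.83/10) = 0.1309
  Stage 3: F_3 = 10^(4.98/10) = 3.148, G_3 = 10^(29.4/10) = 871.0
Friis cascade:
  F = 1.185 + (8.433 − 1)/0.8437 + (3.148 − 1)/0.1105 = 29.44
NF = 10 log₁₀(29.44) = 14.69 dB

14.69 dB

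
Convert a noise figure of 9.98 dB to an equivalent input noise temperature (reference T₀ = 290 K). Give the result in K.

2597 K

F = 10^(9.98/10) = 9.95405
T_e = (F − 1)·T₀ = (9.95405 − 1) × 290 = 2597 K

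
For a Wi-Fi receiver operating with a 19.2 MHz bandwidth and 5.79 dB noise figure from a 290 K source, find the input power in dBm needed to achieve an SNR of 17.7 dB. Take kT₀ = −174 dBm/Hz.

Sensitivity = −174 + 10 log₁₀(B) + NF + SNR_min
= −174 + 72.83 + 5.79 + 17.7
= −77.68 dBm → −77.7 dBm

−77.7 dBm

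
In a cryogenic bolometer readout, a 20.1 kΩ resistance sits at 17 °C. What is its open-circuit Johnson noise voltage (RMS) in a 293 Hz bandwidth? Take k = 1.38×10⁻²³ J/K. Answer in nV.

307 nV

T = 17 °C + 273.15 = 290.15 K
V_n = √(4kTRB)
4kTRB = 4 × 1.38×10⁻²³ × 290.15 × 2.01×10⁴ × 2.93×10² = 9.43×10⁻¹⁴ V²
V_n = √(9.43×10⁻¹⁴) = 3.07×10⁻⁷ V = 307 nV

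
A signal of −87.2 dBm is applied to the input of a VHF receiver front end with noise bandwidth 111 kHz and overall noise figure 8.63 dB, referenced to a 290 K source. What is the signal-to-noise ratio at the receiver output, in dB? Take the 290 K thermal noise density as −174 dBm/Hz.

Noise floor: N = −174 + 10 log₁₀(B) + NF
10 log₁₀(1.11×10⁵) = 50.45 dB
N = −174 + 50.45 + 8.63 = −114.92 dBm
SNR = P_sig − N = −87.2 − (−114.92) = 27.72 dB → 27.7 dB

27.7 dB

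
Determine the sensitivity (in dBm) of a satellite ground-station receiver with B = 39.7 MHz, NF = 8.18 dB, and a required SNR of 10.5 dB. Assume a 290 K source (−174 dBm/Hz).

Sensitivity = −174 + 10 log₁₀(B) + NF + SNR_min
= −174 + 75.99 + 8.18 + 10.5
= −79.33 dBm → −79.3 dBm

−79.3 dBm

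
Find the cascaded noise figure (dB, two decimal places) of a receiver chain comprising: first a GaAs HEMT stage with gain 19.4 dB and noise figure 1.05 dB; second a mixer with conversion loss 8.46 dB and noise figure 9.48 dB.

Convert to linear (a loss of L dB is a gain of −L dB): F_i = 10^(NF_i/10), G_i = 10^(G_i,dB/10)
  Stage 1: F_1 = 10^(1.05/10) = 1.274, G_1 = 10^(19.4/10) = 87.10
  Stage 2: F_2 = 10^(9.48/10) = 8.872, G_2 = 10^(−8.46/10) = 0.1426
Friis cascade:
  F = 1.274 + (8.872 − 1)/87.10 = 1.364
NF = 10 log₁₀(1.364) = 1.35 dB

1.35 dB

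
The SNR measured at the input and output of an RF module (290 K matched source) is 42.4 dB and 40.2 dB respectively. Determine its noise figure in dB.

NF (dB) = SNR_in(dB) − SNR_out(dB) when the source is at T₀
NF = 42.4 − 40.2 = 2.2 dB

2.2 dB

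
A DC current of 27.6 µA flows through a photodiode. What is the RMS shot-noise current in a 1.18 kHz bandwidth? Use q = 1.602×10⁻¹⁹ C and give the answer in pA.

102 pA

I_n = √(2qI·B)
2qI·B = 2 × 1.602×10⁻¹⁹ × 2.76×10⁻⁵ × 1.18×10³ = 1.04×10⁻²⁰ A²
I_n = √(1.04×10⁻²⁰) = 1.02×10⁻¹⁰ A = 102 pA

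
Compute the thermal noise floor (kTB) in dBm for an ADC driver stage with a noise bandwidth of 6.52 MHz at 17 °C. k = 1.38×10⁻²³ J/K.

−105.8 dBm

T = 17 °C + 273.15 = 290.15 K
P_n = kTB = 1.38×10⁻²³ × 290.15 × 6.52×10⁶ = 2.61×10⁻¹⁴ W
In dBm: 10 log₁₀(2.61×10⁻¹⁴ / 10⁻³) = −105.8 dBm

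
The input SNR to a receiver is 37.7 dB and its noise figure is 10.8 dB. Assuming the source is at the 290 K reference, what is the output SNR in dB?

26.9 dB

By definition F = SNR_in/SNR_out, so in dB: SNR_out = SNR_in − NF
SNR_out = 37.7 − 10.8 = 26.9 dB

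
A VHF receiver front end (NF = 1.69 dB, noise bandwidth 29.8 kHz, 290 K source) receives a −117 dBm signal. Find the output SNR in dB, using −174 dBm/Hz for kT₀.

Noise floor: N = −174 + 10 log₁₀(B) + NF
10 log₁₀(2.98×10⁴) = 44.74 dB
N = −174 + 44.74 + 1.69 = −127.57 dBm
SNR = P_sig − N = −117 − (−127.57) = 10.57 dB → 10.6 dB

10.6 dB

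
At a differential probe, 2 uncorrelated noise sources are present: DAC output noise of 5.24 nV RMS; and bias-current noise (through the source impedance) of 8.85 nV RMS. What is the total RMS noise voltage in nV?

Uncorrelated sources add in power (mean-square): V_tot = √(ΣV_i²)
V_tot = √[(5.24×10⁻⁹)² + (8.85×10⁻⁹)²] = 1.03×10⁻⁸ V = 10.3 nV

10.3 nV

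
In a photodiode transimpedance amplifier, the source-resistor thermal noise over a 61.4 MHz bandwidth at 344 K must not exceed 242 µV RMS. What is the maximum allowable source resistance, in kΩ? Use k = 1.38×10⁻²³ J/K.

50.2 kΩ

Johnson–Nyquist: V_n = √(4kTRB) ⇒ R = V_n² / (4kTB)
4kTB = 4 × 1.38×10⁻²³ × 344 × 6.14×10⁷ = 1.17×10⁻¹²
R = (2.42×10⁻⁴)² / 1.17×10⁻¹² = 5.02×10⁴ Ω = 50.2 kΩ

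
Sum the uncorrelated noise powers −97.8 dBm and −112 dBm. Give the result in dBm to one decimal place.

Convert to linear, add, convert back:
P₁ = 1.66×10⁻¹³ W, P₂ = 6.31×10⁻¹⁵ W
P_tot = 1.72×10⁻¹³ W → 10 log₁₀(P_tot / 10⁻³) = −97.6 dBm

−97.6 dBm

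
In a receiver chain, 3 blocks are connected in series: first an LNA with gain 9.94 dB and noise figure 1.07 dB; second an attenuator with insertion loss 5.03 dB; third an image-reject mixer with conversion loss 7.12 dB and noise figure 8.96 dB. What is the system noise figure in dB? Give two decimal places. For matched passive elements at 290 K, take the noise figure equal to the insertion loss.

5.70 dB

Convert to linear (a loss of L dB is a gain of −L dB): F_i = 10^(NF_i/10), G_i = 10^(G_i,dB/10)
  Stage 1: F_1 = 10^(1.07/10) = 1.279, G_1 = 10^(9.94/10) = 9.863
  Stage 2: F_2 = 10^(5.03/10) = 3.184, G_2 = 10^(−5.03/10) = 0.3141
  Stage 3: F_3 = 10^(8.96/10) = 7.870, G_3 = 10^(−7.12/10) = 0.1941
Friis cascade:
  F = 1.279 + (3.184 − 1)/9.863 + (7.870 − 1)/3.097 = 3.719
NF = 10 log₁₀(3.719) = 5.70 dB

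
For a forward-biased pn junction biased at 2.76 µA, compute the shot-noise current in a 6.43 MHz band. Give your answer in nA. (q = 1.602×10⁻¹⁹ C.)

2.38 nA

I_n = √(2qI·B)
2qI·B = 2 × 1.602×10⁻¹⁹ × 2.76×10⁻⁶ × 6.43×10⁶ = 5.69×10⁻¹⁸ A²
I_n = √(5.69×10⁻¹⁸) = 2.38×10⁻⁹ A = 2.38 nA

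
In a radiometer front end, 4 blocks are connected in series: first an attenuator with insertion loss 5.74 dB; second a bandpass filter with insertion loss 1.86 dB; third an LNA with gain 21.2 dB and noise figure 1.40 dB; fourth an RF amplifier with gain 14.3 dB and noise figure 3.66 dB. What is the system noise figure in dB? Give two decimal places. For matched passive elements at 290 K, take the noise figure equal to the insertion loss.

Convert to linear (a loss of L dB is a gain of −L dB): F_i = 10^(NF_i/10), G_i = 10^(G_i,dB/10)
  Stage 1: F_1 = 10^(5.74/10) = 3.750, G_1 = 10^(−5.74/10) = 0.2667
  Stage 2: F_2 = 10^(1.86/10) = 1.535, G_2 = 10^(−1.86/10) = 0.6516
  Stage 3: F_3 = 10^(1.40/10) = 1.380, G_3 = 10^(21.2/10) = 131.8
  Stage 4: F_4 = 10^(3.66/10) = 2.323, G_4 = 10^(14.3/10) = 26.92
Friis cascade:
  F = 3.750 + (1.535 − 1)/0.2667 + (1.380 − 1)/0.1738 + (2.323 − 1)/22.91 = 8.001
NF = 10 log₁₀(8.001) = 9.03 dB

9.03 dB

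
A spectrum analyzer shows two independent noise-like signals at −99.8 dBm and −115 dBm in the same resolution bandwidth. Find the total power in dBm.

−99.7 dBm

Convert to linear, add, convert back:
P₁ = 1.05×10⁻¹³ W, P₂ = 3.16×10⁻¹⁵ W
P_tot = 1.08×10⁻¹³ W → 10 log₁₀(P_tot / 10⁻³) = −99.7 dBm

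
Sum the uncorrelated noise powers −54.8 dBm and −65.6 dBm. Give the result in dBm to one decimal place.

Convert to linear, add, convert back:
P₁ = 3.31×10⁻⁹ W, P₂ = 2.75×10⁻¹⁰ W
P_tot = 3.59×10⁻⁹ W → 10 log₁₀(P_tot / 10⁻³) = −54.5 dBm

−54.5 dBm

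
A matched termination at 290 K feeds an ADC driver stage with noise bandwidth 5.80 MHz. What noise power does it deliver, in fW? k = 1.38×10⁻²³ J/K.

P_n = kTB = 1.38×10⁻²³ × 290 × 5.80×10⁶ = 2.32×10⁻¹⁴ W = 23.2 fW

23.2 fW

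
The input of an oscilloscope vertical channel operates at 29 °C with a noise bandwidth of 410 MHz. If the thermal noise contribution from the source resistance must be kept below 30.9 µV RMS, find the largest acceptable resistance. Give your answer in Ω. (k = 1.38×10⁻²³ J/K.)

140 Ω

T = 29 °C + 273.15 = 302.15 K
Johnson–Nyquist: V_n = √(4kTRB) ⇒ R = V_n² / (4kTB)
4kTB = 4 × 1.38×10⁻²³ × 302.15 × 4.10×10⁸ = 6.84×10⁻¹²
R = (3.09×10⁻⁵)² / 6.84×10⁻¹² = 1.40×10² Ω = 140 Ω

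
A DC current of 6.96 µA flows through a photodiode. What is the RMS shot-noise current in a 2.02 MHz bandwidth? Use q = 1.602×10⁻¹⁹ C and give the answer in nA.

I_n = √(2qI·B)
2qI·B = 2 × 1.602×10⁻¹⁹ × 6.96×10⁻⁶ × 2.02×10⁶ = 4.50×10⁻¹⁸ A²
I_n = √(4.50×10⁻¹⁸) = 2.12×10⁻⁹ A = 2.12 nA

2.12 nA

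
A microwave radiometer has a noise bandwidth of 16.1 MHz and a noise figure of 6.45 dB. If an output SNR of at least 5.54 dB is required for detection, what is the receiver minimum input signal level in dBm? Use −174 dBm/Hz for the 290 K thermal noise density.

−89.9 dBm

Sensitivity = −174 + 10 log₁₀(B) + NF + SNR_min
= −174 + 72.07 + 6.45 + 5.54
= −89.94 dBm → −89.9 dBm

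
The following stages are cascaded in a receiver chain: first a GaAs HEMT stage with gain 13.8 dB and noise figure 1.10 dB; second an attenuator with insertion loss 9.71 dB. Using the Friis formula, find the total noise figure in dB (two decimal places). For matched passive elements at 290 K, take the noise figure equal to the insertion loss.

2.14 dB

Convert to linear (a loss of L dB is a gain of −L dB): F_i = 10^(NF_i/10), G_i = 10^(G_i,dB/10)
  Stage 1: F_1 = 10^(1.10/10) = 1.288, G_1 = 10^(13.8/10) = 23.99
  Stage 2: F_2 = 10^(9.71/10) = 9.354, G_2 = 10^(−9.71/10) = 0.1069
Friis cascade:
  F = 1.288 + (9.354 − 1)/23.99 = 1.637
NF = 10 log₁₀(1.637) = 2.14 dB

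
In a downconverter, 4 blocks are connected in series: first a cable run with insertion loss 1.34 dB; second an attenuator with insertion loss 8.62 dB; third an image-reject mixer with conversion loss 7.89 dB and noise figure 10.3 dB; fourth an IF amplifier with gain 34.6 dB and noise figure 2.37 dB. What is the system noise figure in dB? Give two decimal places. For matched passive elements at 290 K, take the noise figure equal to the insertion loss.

21.77 dB

Convert to linear (a loss of L dB is a gain of −L dB): F_i = 10^(NF_i/10), G_i = 10^(G_i,dB/10)
  Stage 1: F_1 = 10^(1.34/10) = 1.361, G_1 = 10^(−1.34/10) = 0.7345
  Stage 2: F_2 = 10^(8.62/10) = 7.278, G_2 = 10^(−8.62/10) = 0.1374
  Stage 3: F_3 = 10^(10.3/10) = 10.72, G_3 = 10^(−7.89/10) = 0.1626
  Stage 4: F_4 = 10^(2.37/10) = 1.726, G_4 = 10^(34.6/10) = 2884
Friis cascade:
  F = 1.361 + (7.278 − 1)/0.7345 + (10.72 − 1)/0.1009 + (1.726 − 1)/0.01641 = 150.4
NF = 10 log₁₀(150.4) = 21.77 dB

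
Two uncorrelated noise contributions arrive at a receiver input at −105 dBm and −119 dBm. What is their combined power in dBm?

Convert to linear, add, convert back:
P₁ = 3.16×10⁻¹⁴ W, P₂ = 1.26×10⁻¹⁵ W
P_tot = 3.29×10⁻¹⁴ W → 10 log₁₀(P_tot / 10⁻³) = −104.8 dBm

−104.8 dBm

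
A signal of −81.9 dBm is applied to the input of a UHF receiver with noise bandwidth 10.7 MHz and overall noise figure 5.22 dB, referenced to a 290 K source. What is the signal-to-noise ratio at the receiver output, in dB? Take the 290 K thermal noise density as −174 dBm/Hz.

Noise floor: N = −174 + 10 log₁₀(B) + NF
10 log₁₀(1.07×10⁷) = 70.29 dB
N = −174 + 70.29 + 5.22 = −98.49 dBm
SNR = P_sig − N = −81.9 − (−98.49) = 16.59 dB → 16.6 dB

16.6 dB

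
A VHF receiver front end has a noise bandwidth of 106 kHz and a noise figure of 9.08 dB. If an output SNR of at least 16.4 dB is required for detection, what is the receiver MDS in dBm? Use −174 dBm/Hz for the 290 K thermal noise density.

Sensitivity = −174 + 10 log₁₀(B) + NF + SNR_min
= −174 + 50.25 + 9.08 + 16.4
= −98.27 dBm → −98.3 dBm

−98.3 dBm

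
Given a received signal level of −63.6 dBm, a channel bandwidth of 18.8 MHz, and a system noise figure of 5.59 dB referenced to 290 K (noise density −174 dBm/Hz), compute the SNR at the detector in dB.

32.1 dB

Noise floor: N = −174 + 10 log₁₀(B) + NF
10 log₁₀(1.88×10⁷) = 72.74 dB
N = −174 + 72.74 + 5.59 = −95.67 dBm
SNR = P_sig − N = −63.6 − (−95.67) = 32.07 dB → 32.1 dB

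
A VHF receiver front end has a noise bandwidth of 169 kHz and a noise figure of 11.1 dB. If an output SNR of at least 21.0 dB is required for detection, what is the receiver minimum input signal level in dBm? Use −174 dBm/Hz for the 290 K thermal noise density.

Sensitivity = −174 + 10 log₁₀(B) + NF + SNR_min
= −174 + 52.28 + 11.1 + 21.0
= −89.62 dBm → −89.6 dBm

−89.6 dBm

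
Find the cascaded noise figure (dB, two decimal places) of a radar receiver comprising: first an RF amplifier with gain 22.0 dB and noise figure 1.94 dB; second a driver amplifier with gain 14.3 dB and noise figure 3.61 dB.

Convert to linear (a loss of L dB is a gain of −L dB): F_i = 10^(NF_i/10), G_i = 10^(G_i,dB/10)
  Stage 1: F_1 = 10^(1.94/10) = 1.563, G_1 = 10^(22.0/10) = 158.5
  Stage 2: F_2 = 10^(3.61/10) = 2.296, G_2 = 10^(14.3/10) = 26.92
Friis cascade:
  F = 1.563 + (2.296 − 1)/158.5 = 1.571
NF = 10 log₁₀(1.571) = 1.96 dB

1.96 dB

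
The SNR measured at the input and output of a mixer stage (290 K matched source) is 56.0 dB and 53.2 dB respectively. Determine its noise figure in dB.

2.8 dB

NF (dB) = SNR_in(dB) − SNR_out(dB) when the source is at T₀
NF = 56.0 − 53.2 = 2.8 dB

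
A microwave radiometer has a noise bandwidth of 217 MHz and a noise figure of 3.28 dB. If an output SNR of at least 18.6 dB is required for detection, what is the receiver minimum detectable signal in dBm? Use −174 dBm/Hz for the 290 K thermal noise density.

Sensitivity = −174 + 10 log₁₀(B) + NF + SNR_min
= −174 + 83.36 + 3.28 + 18.6
= −68.76 dBm → −68.8 dBm

−68.8 dBm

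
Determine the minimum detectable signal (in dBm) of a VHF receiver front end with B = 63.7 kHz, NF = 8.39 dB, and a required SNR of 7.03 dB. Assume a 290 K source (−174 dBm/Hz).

−110.5 dBm

Sensitivity = −174 + 10 log₁₀(B) + NF + SNR_min
= −174 + 48.04 + 8.39 + 7.03
= −110.54 dBm → −110.5 dBm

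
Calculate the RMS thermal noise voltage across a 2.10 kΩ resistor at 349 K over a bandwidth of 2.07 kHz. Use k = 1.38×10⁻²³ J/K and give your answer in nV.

289 nV

V_n = √(4kTRB)
4kTRB = 4 × 1.38×10⁻²³ × 349 × 2.10×10³ × 2.07×10³ = 8.37×10⁻¹⁴ V²
V_n = √(8.37×10⁻¹⁴) = 2.89×10⁻⁷ V = 289 nV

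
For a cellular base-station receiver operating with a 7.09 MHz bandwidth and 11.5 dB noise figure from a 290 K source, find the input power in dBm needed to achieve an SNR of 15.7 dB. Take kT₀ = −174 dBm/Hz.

−78.3 dBm

Sensitivity = −174 + 10 log₁₀(B) + NF + SNR_min
= −174 + 68.51 + 11.5 + 15.7
= −78.29 dBm → −78.3 dBm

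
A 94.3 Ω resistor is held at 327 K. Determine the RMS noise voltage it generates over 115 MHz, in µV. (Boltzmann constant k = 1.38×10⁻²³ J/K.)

14.0 µV

V_n = √(4kTRB)
4kTRB = 4 × 1.38×10⁻²³ × 327 × 9.43×10¹ × 1.15×10⁸ = 1.96×10⁻¹⁰ V²
V_n = √(1.96×10⁻¹⁰) = 1.40×10⁻⁵ V = 14.0 µV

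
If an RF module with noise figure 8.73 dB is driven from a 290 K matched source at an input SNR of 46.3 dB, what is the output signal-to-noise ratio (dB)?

By definition F = SNR_in/SNR_out, so in dB: SNR_out = SNR_in − NF
SNR_out = 46.3 − 8.73 = 37.57 dB

37.57 dB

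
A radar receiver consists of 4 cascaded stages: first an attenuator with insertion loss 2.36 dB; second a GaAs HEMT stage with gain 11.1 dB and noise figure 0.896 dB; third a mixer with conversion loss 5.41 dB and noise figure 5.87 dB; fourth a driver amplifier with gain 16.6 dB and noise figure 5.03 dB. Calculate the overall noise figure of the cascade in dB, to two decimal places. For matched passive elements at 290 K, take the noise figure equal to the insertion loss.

Convert to linear (a loss of L dB is a gain of −L dB): F_i = 10^(NF_i/10), G_i = 10^(G_i,dB/10)
  Stage 1: F_1 = 10^(2.36/10) = 1.722, G_1 = 10^(−2.36/10) = 0.5808
  Stage 2: F_2 = 10^(0.896/10) = 1.229, G_2 = 10^(11.1/10) = 12.88
  Stage 3: F_3 = 10^(5.87/10) = 3.864, G_3 = 10^(−5.41/10) = 0.2877
  Stage 4: F_4 = 10^(5.03/10) = 3.184, G_4 = 10^(16.6/10) = 45.71
Friis cascade:
  F = 1.722 + (1.229 − 1)/0.5808 + (3.864 − 1)/7.482 + (3.184 − 1)/2.153 = 3.514
NF = 10 log₁₀(3.514) = 5.46 dB

5.46 dB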